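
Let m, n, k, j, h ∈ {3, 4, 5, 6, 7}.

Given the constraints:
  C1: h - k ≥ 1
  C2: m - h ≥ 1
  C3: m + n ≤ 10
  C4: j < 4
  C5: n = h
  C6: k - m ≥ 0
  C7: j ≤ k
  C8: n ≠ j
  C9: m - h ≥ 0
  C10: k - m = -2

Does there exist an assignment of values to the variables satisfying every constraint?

Constraints 1, 2, and 6 give k − m ≥ 0, m − h ≥ 1, h − k ≥ 1.
Adding all 3 inequalities: the left sides telescope to 0, and the right sides sum to 0 + 1 + 1 = 2. So 0 ≥ 2, which is false.

Unsatisfiable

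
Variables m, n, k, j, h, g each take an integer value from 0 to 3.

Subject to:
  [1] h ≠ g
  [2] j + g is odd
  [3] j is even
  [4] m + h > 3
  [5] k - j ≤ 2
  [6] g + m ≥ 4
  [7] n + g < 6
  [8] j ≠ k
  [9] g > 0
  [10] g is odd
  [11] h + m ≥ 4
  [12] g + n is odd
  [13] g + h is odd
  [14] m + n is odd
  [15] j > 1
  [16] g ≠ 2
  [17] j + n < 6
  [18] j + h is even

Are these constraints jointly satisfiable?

Setting (m, n, k, j, h, g) = (3, 2, 3, 2, 2, 3) satisfies everything: constraint 4: m + h = 5; constraint 5: k - j = 1; constraint 6: g + m = 6, and the others follow.

Satisfiable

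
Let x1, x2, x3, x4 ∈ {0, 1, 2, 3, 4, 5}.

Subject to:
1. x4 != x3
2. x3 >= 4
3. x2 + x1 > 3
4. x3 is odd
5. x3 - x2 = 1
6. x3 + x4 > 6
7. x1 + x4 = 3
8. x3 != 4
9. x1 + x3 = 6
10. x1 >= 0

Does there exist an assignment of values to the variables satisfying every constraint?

Satisfiable

Take x1 = 1, x2 = 4, x3 = 5, x4 = 2. Then constraint 3: x2 + x1 = 5; constraint 5: x3 - x2 = 1; constraint 6: x3 + x4 = 7, and every other listed constraint is also met.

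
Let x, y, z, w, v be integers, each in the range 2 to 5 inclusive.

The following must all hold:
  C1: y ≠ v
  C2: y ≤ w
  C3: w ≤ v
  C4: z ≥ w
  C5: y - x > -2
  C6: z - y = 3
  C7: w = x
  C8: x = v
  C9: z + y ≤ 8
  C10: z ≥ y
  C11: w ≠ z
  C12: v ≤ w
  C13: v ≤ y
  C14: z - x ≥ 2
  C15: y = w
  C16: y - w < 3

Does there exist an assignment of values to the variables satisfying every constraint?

From constraints 7, 8, and 15, y = w = x = v, so y = v. But constraint 1 says y ≠ v. Contradiction.

Unsatisfiable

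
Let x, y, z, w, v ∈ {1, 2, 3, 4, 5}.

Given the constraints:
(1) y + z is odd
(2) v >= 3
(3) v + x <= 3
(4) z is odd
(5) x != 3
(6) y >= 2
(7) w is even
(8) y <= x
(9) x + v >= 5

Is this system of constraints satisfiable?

Unsatisfiable

From constraint 2: v ≥ 3. From constraints 6 and 8: x ≥ y ≥ 2. Hence v + x ≥ 5. But constraint 3 requires v + x ≤ 3, and 3 < 5. Contradiction.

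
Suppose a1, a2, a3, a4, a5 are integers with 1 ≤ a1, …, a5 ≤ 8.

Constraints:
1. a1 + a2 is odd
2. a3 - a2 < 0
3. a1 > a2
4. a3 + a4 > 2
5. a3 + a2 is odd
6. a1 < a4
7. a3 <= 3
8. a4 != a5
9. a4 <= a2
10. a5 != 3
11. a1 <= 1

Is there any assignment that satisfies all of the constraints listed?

Constraints 3, 6, and 9 give a4 ≤ a2, a2 < a1, a1 < a4. Chaining: a4 ≤ a2 < a1 < a4, which forces a4 < a4 — impossible.

Unsatisfiable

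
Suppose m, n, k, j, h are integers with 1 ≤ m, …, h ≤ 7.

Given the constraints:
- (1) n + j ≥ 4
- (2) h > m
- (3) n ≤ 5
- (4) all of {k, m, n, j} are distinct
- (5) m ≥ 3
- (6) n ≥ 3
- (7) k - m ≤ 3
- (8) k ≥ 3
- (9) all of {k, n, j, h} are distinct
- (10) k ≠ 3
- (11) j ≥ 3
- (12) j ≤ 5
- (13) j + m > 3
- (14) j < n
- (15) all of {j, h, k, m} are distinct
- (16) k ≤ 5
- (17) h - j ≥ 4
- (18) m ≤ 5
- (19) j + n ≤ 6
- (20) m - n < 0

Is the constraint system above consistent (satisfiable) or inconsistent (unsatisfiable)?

Constraints 3, 5, 6, 8, 11, 12, 16, and 18 confine each of k, m, n, j to the 3 values {3, …, 5}.
Constraint 4 requires all 4 of them to be distinct, but only 3 values are available — impossible by the pigeonhole principle.

Unsatisfiable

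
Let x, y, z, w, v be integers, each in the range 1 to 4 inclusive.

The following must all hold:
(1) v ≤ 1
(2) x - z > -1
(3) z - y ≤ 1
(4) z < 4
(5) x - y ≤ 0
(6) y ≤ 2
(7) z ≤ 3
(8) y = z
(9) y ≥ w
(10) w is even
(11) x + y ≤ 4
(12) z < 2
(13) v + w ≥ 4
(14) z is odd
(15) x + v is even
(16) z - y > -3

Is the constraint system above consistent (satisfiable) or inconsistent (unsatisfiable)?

Unsatisfiable

From constraint 1: v ≤ 1. From constraints 6 and 9: w ≤ y ≤ 2. Hence v + w ≤ 3. But constraint 13 requires v + w ≥ 4, and 4 > 3. Contradiction.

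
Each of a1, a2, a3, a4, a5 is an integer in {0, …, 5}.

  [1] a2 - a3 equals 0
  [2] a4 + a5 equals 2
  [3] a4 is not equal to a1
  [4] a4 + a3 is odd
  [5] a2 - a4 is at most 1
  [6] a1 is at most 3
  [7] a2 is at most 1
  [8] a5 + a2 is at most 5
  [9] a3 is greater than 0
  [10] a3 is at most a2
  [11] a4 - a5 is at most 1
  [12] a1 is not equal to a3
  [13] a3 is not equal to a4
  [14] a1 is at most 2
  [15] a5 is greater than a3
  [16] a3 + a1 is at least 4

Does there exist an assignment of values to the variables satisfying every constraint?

Unsatisfiable

From constraints 7 and 10: a3 ≤ a2 ≤ 1. From constraint 14: a1 ≤ 2. Hence a3 + a1 ≤ 3. But constraint 16 requires a3 + a1 ≥ 4, and 4 > 3. Contradiction.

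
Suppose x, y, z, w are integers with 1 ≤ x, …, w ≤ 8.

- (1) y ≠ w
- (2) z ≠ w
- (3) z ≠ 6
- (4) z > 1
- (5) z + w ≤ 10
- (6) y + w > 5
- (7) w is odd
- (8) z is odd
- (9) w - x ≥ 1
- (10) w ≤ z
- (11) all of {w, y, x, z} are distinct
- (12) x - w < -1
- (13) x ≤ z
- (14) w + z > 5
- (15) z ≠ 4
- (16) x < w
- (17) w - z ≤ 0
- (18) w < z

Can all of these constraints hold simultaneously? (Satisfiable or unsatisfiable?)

Satisfiable

One satisfying assignment is x = 1, y = 4, z = 5, w = 3.
For the less obvious constraints — constraint 5: z + w = 8; constraint 6: y + w = 7; constraint 9: w - x = 2 — and the others hold by inspection.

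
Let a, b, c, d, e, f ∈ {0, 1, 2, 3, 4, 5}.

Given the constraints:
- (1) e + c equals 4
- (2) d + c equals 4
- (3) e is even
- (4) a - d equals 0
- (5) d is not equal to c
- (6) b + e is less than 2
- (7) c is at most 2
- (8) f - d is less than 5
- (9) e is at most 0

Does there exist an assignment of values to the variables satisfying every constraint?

Unsatisfiable

From constraint 9: e ≤ 0. From constraint 7: c ≤ 2. Hence e + c ≤ 2. But constraint 1 requires e + c = 4, and 4 > 2. Contradiction.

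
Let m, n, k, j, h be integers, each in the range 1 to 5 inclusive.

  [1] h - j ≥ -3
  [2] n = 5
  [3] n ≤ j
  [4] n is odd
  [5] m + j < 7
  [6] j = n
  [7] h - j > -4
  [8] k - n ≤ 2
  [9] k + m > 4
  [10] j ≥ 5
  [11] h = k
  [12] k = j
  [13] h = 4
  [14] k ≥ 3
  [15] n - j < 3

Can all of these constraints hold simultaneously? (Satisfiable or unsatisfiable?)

Constraint 13 fixes h = 4 and constraint 2 fixes n = 5. Constraints 6, 11, and 12 give h = k = j = n, so h = n. But 4 ≠ 5 — contradiction.

Unsatisfiable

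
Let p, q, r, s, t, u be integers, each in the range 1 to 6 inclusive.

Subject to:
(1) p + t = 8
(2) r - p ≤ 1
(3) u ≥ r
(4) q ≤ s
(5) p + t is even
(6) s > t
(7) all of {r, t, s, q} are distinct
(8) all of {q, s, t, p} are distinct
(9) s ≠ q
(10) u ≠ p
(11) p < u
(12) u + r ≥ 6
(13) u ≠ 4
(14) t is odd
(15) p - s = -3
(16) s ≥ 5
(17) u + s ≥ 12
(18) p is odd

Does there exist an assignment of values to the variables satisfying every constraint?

Satisfiable

Setting (p, q, r, s, t, u) = (3, 4, 1, 6, 5, 6) satisfies everything: constraint 1: p + t = 8; constraint 2: r - p = -2, and the others follow.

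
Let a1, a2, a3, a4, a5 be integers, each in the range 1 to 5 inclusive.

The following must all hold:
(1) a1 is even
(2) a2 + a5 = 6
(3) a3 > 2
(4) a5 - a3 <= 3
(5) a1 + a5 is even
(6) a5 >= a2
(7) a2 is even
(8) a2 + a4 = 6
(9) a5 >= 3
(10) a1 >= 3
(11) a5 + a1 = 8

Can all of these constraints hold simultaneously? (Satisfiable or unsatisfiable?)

Satisfiable

Setting (a1, a2, a3, a4, a5) = (4, 2, 4, 4, 4) satisfies everything: constraint 2: a2 + a5 = 6; constraint 4: a5 - a3 = 0, and the others follow.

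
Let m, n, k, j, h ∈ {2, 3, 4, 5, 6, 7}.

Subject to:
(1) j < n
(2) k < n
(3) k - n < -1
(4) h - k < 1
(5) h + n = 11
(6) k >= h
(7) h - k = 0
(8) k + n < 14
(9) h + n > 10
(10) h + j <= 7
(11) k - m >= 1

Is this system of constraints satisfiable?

Satisfiable

Take m = 2, n = 7, k = 4, j = 2, h = 4. Then constraint 3: k - n = -3; constraint 4: h - k = 0; constraint 5: h + n = 11, and every other listed constraint is also met.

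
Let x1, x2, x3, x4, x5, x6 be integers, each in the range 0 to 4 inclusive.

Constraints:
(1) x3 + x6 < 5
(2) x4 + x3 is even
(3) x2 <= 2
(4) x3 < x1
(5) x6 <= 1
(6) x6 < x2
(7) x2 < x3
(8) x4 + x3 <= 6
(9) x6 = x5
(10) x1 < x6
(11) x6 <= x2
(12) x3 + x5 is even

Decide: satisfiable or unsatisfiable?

Constraints 4, 6, 7, and 10 give x6 < x2, x2 < x3, x3 < x1, x1 < x6. Chaining: x6 < x2 < x3 < x1 < x6, which forces x6 < x6 — impossible.

Unsatisfiable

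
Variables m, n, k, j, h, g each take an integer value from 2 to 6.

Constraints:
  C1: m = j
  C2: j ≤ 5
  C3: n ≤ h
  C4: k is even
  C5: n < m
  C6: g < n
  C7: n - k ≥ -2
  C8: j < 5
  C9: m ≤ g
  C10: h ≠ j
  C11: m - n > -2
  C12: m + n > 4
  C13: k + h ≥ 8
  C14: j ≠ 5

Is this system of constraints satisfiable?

Constraints 5, 6, and 9 give m ≤ g, g < n, n < m. Chaining: m ≤ g < n < m, which forces m < m — impossible.

Unsatisfiable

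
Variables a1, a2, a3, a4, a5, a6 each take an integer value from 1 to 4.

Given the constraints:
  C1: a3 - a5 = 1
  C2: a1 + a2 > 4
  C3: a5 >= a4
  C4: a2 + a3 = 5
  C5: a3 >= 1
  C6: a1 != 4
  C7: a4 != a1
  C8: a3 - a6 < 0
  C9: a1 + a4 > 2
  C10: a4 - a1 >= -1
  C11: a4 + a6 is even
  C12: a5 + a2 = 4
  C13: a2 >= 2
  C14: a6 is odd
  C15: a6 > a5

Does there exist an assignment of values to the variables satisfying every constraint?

The assignment a1 = 2, a2 = 3, a3 = 2, a4 = 1, a5 = 1, a6 = 3 works:
  constraint 1 holds since a3 - a5 = 1.
  constraint 2 holds since a1 + a2 = 5.
  constraint 4 holds since a2 + a3 = 5.
The rest check out directly.

Satisfiable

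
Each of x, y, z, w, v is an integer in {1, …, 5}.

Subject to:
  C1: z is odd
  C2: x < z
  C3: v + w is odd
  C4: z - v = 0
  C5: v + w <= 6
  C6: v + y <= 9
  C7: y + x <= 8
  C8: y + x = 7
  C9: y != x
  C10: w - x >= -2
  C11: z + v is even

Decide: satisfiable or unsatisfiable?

Satisfiable

Try x = 2, y = 5, z = 3, w = 2, v = 3.
Check constraint 4: z - v = 0; constraint 5: v + w = 5. The remaining constraints are straightforward to verify.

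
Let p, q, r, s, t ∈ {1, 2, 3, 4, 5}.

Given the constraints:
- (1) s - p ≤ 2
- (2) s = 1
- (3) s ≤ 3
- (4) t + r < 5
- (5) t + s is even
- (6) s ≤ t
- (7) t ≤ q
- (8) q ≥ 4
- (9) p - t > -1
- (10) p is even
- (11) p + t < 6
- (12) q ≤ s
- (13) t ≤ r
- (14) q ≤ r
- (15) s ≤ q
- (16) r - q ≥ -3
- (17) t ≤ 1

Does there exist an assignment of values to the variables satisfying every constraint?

Unsatisfiable

From constraints 8 and 12: s ≥ q and q ≥ 4, so s ≥ 4. From constraints 6 and 17: s ≤ t and t ≤ 1, so s ≤ 1. But 1 < 4, so no value of s works.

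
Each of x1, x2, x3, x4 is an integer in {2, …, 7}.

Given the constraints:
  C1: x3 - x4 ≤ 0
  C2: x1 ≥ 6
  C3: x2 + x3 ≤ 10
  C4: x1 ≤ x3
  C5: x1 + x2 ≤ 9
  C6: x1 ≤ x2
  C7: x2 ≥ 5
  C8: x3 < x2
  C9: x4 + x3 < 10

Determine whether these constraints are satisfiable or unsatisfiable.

From constraint 7: x2 ≥ 5. From constraints 2 and 4: x3 ≥ x1 ≥ 6. Hence x2 + x3 ≥ 11. But constraint 3 requires x2 + x3 ≤ 10, and 10 < 11. Contradiction.

Unsatisfiable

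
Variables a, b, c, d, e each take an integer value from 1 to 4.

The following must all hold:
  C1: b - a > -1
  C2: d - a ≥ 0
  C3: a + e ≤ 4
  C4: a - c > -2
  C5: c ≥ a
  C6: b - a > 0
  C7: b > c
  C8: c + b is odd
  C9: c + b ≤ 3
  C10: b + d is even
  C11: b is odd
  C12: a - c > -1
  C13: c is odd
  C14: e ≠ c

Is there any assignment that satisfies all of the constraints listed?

Constraint 13 makes c odd and constraint 11 makes b odd, so c + b must be even. Constraint 8 says c + b is odd — contradiction.

Unsatisfiable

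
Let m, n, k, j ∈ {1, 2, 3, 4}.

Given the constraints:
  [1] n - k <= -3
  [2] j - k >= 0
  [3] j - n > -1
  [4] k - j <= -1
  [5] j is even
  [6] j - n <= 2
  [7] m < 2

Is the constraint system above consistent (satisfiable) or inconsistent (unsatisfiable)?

Unsatisfiable

Constraints 1, 4, and 6 give n − j ≥ -2, j − k ≥ 1, k − n ≥ 3.
Adding all 3 inequalities: the left sides telescope to 0, and the right sides sum to (-2) + 1 + 3 = 2. So 0 ≥ 2, which is false.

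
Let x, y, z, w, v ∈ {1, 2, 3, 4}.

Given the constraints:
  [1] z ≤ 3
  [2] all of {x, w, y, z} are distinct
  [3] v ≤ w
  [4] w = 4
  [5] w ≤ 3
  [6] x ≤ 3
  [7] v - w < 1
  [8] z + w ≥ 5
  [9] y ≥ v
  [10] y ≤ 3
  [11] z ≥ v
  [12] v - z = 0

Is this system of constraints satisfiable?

Unsatisfiable

Constraints 1, 5, 6, and 10 confine each of x, w, y, z to the 3 values {1, …, 3} (the domain already gives each ≥ 1).
Constraint 2 requires all 4 of them to be distinct, but only 3 values are available — impossible by the pigeonhole principle.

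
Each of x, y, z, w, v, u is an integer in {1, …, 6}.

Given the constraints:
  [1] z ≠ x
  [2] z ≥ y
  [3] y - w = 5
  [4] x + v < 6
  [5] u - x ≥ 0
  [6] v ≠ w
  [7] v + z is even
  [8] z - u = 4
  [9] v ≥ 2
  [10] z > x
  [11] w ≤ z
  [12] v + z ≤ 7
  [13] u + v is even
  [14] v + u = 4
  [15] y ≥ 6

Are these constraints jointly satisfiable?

Unsatisfiable

From constraint 9: v ≥ 2. From constraints 2 and 15: z ≥ y ≥ 6. Hence v + z ≥ 8. But constraint 12 requires v + z ≤ 7, and 7 < 8. Contradiction.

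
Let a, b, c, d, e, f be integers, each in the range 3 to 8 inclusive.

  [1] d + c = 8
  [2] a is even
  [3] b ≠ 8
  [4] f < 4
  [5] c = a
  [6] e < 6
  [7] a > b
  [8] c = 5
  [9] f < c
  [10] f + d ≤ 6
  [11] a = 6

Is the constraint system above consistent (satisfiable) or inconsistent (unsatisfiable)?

Unsatisfiable

Constraint 8 fixes c = 5 and constraint 11 fixes a = 6, but constraint 5 requires c = a. Since 5 ≠ 6, contradiction.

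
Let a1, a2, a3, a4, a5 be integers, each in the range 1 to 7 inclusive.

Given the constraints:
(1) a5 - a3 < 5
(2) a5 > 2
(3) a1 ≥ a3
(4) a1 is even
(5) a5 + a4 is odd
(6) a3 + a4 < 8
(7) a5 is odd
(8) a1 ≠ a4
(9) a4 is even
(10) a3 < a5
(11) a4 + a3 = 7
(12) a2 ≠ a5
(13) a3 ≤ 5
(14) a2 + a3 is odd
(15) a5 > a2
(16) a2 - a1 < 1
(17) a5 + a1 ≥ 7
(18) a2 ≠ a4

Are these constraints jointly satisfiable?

Take a1 = 4, a2 = 4, a3 = 1, a4 = 6, a5 = 5. Then constraint 1: a5 - a3 = 4; constraint 6: a3 + a4 = 7, and every other listed constraint is also met.

Satisfiable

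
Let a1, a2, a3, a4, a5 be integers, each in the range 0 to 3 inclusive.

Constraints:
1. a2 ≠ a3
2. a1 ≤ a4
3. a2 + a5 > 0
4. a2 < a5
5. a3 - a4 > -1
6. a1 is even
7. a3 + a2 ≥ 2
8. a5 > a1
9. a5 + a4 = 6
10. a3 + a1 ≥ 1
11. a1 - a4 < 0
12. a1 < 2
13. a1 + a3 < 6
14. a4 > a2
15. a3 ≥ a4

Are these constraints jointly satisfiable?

Satisfiable

Try a1 = 0, a2 = 0, a3 = 3, a4 = 3, a5 = 3.
Check constraint 3: a2 + a5 = 3; constraint 5: a3 - a4 = 0. The remaining constraints are straightforward to verify.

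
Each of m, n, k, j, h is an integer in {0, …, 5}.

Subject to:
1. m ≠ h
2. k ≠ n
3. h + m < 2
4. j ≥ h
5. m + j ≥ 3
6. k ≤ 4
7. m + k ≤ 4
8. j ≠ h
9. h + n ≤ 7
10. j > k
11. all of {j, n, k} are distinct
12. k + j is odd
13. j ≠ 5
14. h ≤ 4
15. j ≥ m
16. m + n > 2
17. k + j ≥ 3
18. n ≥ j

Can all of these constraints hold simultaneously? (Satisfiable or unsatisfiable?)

Try m = 1, n = 4, k = 0, j = 3, h = 0.
Check constraint 3: h + m = 1; constraint 5: m + j = 4. The remaining constraints are straightforward to verify.

Satisfiable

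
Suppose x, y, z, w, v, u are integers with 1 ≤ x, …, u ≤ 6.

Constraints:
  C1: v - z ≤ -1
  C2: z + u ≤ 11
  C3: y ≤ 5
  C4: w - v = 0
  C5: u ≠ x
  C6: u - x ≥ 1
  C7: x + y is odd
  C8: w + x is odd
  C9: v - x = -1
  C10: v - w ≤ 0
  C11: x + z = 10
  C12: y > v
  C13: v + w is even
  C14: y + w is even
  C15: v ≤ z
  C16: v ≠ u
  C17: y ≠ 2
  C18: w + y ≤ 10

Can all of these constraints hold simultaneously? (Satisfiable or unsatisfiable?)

The assignment x = 4, y = 5, z = 6, w = 3, v = 3, u = 5 works:
  constraint 1 holds since v - z = -3.
  constraint 2 holds since z + u = 11.
The rest check out directly.

Satisfiable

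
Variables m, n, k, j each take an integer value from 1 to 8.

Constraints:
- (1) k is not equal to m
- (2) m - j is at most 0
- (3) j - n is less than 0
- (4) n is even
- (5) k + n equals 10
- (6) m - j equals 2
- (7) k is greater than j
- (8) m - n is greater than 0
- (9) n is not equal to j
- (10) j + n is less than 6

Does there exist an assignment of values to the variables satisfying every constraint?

Constraints 2, 3, and 8 give n < m, m ≤ j, j < n. Chaining: n < m ≤ j < n, which forces n < n — impossible.

Unsatisfiable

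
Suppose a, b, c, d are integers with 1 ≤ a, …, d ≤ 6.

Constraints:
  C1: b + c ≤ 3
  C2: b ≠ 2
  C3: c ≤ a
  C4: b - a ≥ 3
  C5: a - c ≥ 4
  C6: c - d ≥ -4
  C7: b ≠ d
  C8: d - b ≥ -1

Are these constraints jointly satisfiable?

Constraints 4, 5, 6, and 8 give a − c ≥ 4, c − d ≥ -4, d − b ≥ -1, b − a ≥ 3.
Adding all 4 inequalities: the left sides telescope to 0, and the right sides sum to 4 + (-4) + (-1) + 3 = 2. So 0 ≥ 2, which is false.

Unsatisfiable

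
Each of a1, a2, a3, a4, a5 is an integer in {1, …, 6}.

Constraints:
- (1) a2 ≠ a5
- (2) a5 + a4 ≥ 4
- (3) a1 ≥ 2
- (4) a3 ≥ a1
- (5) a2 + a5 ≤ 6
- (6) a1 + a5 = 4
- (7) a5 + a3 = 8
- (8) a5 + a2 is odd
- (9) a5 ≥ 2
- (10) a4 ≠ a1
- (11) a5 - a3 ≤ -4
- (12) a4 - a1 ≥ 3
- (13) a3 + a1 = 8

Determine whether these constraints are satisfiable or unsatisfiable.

Satisfiable

Try a1 = 2, a2 = 1, a3 = 6, a4 = 5, a5 = 2.
Check constraint 2: a5 + a4 = 7; constraint 5: a2 + a5 = 3; constraint 6: a1 + a5 = 4. The remaining constraints are straightforward to verify.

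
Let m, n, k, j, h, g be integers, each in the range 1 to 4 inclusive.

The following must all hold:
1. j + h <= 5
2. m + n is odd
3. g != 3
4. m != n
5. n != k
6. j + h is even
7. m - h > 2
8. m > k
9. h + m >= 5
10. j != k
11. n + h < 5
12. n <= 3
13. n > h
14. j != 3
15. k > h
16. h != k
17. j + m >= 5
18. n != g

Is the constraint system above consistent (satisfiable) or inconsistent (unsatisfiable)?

Satisfiable

Try m = 4, n = 3, k = 2, j = 1, h = 1, g = 4.
Check constraint 1: j + h = 2; constraint 7: m - h = 3; constraint 9: h + m = 5. The remaining constraints are straightforward to verify.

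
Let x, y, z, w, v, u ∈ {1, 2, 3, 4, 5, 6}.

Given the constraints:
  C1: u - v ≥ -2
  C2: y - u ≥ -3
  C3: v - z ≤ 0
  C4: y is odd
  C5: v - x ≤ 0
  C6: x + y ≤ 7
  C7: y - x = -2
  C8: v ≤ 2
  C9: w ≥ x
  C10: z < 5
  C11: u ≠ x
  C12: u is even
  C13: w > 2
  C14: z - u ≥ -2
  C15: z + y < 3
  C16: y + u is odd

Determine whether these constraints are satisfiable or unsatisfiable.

Satisfiable

Try x = 3, y = 1, z = 1, w = 5, v = 1, u = 2.
Check constraint 1: u - v = 1; constraint 2: y - u = -1; constraint 3: v - z = 0. The remaining constraints are straightforward to verify.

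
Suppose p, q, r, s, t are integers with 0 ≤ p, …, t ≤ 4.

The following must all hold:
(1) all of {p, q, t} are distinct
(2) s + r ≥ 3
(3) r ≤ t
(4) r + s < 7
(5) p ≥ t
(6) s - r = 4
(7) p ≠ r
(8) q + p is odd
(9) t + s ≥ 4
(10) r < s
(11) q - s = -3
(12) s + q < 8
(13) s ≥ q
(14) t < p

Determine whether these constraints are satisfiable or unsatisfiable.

Try p = 2, q = 1, r = 0, s = 4, t = 0.
Check constraint 2: s + r = 4; constraint 4: r + s = 4; constraint 6: s - r = 4. The remaining constraints are straightforward to verify.

Satisfiable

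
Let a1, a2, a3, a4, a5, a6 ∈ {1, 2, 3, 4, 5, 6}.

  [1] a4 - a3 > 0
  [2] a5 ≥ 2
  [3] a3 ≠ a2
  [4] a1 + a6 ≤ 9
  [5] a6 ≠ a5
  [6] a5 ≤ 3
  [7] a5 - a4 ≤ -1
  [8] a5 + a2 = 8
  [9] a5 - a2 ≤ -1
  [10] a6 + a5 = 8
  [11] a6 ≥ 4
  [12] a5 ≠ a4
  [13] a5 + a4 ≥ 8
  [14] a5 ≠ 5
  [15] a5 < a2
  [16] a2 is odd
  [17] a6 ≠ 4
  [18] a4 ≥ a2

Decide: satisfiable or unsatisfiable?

Satisfiable

One satisfying assignment is a1 = 2, a2 = 5, a3 = 3, a4 = 5, a5 = 3, a6 = 5.
For the less obvious constraints — constraint 1: a4 - a3 = 2; constraint 4: a1 + a6 = 7 — and the others hold by inspection.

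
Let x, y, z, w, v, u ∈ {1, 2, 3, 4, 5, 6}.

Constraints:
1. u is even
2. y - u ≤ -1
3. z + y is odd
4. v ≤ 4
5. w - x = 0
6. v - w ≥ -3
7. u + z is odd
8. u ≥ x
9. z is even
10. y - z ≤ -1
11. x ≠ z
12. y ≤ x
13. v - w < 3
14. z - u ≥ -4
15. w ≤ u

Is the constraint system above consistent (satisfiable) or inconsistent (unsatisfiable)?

Constraint 1 makes u even and constraint 9 makes z even, so u + z must be even. Constraint 7 says u + z is odd — contradiction.

Unsatisfiable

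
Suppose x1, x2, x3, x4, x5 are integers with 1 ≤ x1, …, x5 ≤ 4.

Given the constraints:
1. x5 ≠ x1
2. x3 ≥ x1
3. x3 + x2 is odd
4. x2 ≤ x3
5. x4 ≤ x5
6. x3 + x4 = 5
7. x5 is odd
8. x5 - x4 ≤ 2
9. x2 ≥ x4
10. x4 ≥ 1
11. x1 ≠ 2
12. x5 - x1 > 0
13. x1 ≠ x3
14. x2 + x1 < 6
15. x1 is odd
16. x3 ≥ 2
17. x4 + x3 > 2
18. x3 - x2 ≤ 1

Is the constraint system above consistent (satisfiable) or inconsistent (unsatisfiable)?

Satisfiable

Try x1 = 1, x2 = 2, x3 = 3, x4 = 2, x5 = 3.
Check constraint 6: x3 + x4 = 5; constraint 8: x5 - x4 = 1; constraint 12: x5 - x1 = 2. The remaining constraints are straightforward to verify.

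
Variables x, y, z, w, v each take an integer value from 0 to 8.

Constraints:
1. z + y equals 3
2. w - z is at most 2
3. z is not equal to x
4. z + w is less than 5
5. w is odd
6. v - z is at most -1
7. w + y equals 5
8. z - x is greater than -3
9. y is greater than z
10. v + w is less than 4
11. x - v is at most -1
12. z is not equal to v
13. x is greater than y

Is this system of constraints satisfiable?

Unsatisfiable

Constraints 6, 9, 11, and 13 give x < v, v < z, z < y, y < x. Chaining: x < v < z < y < x, which forces x < x — impossible.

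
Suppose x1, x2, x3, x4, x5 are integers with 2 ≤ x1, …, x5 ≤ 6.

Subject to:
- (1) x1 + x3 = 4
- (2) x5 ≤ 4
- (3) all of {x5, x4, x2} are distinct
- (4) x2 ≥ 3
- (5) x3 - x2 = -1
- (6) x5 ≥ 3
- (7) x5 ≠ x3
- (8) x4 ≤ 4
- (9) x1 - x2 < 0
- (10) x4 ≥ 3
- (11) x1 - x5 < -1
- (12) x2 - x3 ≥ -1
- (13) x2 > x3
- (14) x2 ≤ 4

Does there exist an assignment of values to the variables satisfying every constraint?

Unsatisfiable

Constraints 2, 4, 6, 8, 10, and 14 confine each of x5, x4, x2 to the 2 values {3, 4}.
Constraint 3 requires all 3 of them to be distinct, but only 2 values are available — impossible by the pigeonhole principle.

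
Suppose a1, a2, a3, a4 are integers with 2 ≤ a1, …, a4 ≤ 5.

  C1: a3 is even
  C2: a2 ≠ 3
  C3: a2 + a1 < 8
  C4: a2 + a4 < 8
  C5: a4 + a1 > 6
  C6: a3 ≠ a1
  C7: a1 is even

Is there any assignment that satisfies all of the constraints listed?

Take a1 = 4, a2 = 2, a3 = 2, a4 = 3. Then constraint 3: a2 + a1 = 6; constraint 4: a2 + a4 = 5; constraint 5: a4 + a1 = 7, and every other listed constraint is also met.

Satisfiable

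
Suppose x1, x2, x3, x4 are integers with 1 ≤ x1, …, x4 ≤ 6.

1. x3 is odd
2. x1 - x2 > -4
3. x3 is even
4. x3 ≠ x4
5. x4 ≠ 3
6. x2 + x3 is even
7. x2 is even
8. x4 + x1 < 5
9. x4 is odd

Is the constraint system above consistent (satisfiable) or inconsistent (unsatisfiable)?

Constraint 7 makes x2 even and constraint 1 makes x3 odd, so x2 + x3 must be odd. Constraint 6 says x2 + x3 is even — contradiction.

Unsatisfiable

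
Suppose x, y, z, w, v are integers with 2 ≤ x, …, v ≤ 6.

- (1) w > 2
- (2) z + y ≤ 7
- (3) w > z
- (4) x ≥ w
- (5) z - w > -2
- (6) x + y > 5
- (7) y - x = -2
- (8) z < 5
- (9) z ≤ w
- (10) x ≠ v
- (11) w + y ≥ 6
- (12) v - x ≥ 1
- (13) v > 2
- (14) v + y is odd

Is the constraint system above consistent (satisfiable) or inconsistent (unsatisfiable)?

Try x = 5, y = 3, z = 3, w = 4, v = 6.
Check constraint 2: z + y = 6; constraint 5: z - w = -1. The remaining constraints are straightforward to verify.

Satisfiable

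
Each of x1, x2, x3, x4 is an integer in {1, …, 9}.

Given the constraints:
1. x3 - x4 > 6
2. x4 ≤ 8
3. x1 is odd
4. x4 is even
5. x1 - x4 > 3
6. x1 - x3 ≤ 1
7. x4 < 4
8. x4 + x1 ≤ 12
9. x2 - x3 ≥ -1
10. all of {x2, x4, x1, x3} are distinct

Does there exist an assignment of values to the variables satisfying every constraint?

Satisfiable

The assignment x1 = 7, x2 = 8, x3 = 9, x4 = 2 works:
  constraint 1 holds since x3 - x4 = 7.
  constraint 5 holds since x1 - x4 = 5.
  constraint 6 holds since x1 - x3 = -2.
The rest check out directly.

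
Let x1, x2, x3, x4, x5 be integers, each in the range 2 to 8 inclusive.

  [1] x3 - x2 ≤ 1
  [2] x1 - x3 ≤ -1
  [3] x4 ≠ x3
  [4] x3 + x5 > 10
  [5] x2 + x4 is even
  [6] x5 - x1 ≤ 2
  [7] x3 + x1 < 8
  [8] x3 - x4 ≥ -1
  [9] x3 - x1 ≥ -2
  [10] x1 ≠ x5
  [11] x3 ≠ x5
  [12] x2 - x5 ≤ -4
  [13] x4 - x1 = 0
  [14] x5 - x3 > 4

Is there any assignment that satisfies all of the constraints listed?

Constraints 1, 2, 6, and 12 give x5 − x2 ≥ 4, x2 − x3 ≥ -1, x3 − x1 ≥ 1, x1 − x5 ≥ -2.
Adding all 4 inequalities: the left sides telescope to 0, and the right sides sum to 4 + (-1) + 1 + (-2) = 2. So 0 ≥ 2, which is false.

Unsatisfiable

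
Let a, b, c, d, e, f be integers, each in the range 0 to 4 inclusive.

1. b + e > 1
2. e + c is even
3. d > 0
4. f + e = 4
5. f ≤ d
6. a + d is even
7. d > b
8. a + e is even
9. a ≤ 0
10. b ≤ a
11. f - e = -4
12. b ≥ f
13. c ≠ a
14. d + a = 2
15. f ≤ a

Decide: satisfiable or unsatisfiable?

Satisfiable

Setting (a, b, c, d, e, f) = (0, 0, 2, 2, 4, 0) satisfies everything: constraint 1: b + e = 4; constraint 4: f + e = 4; constraint 11: f - e = -4, and the others follow.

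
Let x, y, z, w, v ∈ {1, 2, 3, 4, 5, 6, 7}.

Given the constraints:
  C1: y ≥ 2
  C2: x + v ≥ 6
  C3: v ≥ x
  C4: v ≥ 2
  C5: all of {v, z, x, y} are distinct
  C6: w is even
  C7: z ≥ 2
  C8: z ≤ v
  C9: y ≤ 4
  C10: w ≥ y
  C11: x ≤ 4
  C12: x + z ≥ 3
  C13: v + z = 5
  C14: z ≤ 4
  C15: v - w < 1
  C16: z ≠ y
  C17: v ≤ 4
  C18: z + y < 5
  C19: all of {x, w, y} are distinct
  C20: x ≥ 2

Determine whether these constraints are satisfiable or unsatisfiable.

Constraints 1, 4, 7, 9, 11, 14, 17, and 20 confine each of v, z, x, y to the 3 values {2, …, 4}.
Constraint 5 requires all 4 of them to be distinct, but only 3 values are available — impossible by the pigeonhole principle.

Unsatisfiable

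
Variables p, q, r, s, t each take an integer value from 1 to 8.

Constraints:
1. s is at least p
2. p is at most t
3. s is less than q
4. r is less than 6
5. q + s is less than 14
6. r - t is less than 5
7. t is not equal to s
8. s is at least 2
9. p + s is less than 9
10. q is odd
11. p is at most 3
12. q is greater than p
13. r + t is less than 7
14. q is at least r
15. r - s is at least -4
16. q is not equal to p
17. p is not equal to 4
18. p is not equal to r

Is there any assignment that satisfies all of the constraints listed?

Satisfiable

One satisfying assignment is p = 1, q = 7, r = 3, s = 5, t = 1.
For the less obvious constraints — constraint 5: q + s = 12; constraint 6: r - t = 2; constraint 9: p + s = 6 — and the others hold by inspection.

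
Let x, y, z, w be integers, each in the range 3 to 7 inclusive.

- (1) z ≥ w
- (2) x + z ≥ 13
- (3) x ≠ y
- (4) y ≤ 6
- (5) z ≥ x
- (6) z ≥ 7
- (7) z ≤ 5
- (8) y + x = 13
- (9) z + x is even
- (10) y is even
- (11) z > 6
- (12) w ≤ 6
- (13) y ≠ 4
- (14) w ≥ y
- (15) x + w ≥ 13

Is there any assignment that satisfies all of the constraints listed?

From constraints 12 and 14: y ≤ w ≤ 6. From constraints 5 and 7: x ≤ z ≤ 5. Hence y + x ≤ 11. But constraint 8 requires y + x = 13, and 13 > 11. Contradiction.

Unsatisfiable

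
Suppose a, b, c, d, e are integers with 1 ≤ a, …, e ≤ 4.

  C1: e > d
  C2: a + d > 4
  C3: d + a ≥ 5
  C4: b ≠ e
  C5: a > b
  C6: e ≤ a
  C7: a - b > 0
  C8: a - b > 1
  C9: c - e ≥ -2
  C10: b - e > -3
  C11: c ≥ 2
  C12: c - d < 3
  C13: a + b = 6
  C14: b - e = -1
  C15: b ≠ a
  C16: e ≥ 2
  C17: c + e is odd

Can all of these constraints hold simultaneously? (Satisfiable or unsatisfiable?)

Satisfiable

The assignment a = 4, b = 2, c = 4, d = 2, e = 3 works:
  constraint 2 holds since a + d = 6.
  constraint 3 holds since d + a = 6.
The rest check out directly.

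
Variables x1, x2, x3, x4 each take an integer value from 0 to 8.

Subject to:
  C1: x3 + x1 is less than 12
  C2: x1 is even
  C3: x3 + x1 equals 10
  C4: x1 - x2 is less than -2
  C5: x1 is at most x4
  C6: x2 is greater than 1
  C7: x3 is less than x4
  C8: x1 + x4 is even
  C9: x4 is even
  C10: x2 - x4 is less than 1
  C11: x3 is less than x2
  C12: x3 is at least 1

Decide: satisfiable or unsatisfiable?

One satisfying assignment is x1 = 4, x2 = 8, x3 = 6, x4 = 8.
For the less obvious constraints — constraint 1: x3 + x1 = 10; constraint 3: x3 + x1 = 10 — and the others hold by inspection.

Satisfiable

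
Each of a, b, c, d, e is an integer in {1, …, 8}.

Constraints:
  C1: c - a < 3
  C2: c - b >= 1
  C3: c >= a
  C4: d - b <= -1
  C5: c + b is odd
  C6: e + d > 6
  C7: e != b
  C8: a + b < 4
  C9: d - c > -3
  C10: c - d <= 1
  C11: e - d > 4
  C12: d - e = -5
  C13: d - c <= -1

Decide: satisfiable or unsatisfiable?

Constraints 2, 4, and 10 give c − b ≥ 1, b − d ≥ 1, d − c ≥ -1.
Adding all 3 inequalities: the left sides telescope to 0, and the right sides sum to 1 + 1 + (-1) = 1. So 0 ≥ 1, which is false.

Unsatisfiable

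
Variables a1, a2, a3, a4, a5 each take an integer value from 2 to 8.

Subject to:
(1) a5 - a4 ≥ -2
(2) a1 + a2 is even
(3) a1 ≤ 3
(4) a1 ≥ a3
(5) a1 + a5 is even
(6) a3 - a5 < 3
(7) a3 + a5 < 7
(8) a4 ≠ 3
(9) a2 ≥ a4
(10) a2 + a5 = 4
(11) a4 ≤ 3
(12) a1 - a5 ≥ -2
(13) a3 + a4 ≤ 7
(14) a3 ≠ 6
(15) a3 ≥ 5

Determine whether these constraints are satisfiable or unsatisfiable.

Unsatisfiable

From constraint 15: a3 ≥ 5. From constraints 3 and 4: a3 ≤ a1 and a1 ≤ 3, so a3 ≤ 3. But 3 < 5, so no value of a3 works.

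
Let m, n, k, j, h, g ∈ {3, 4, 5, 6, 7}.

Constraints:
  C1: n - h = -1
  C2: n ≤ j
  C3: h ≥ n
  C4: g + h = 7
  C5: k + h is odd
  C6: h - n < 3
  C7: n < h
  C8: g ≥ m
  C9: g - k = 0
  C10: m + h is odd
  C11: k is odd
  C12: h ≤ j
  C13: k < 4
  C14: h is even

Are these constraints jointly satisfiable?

Satisfiable

The assignment m = 3, n = 3, k = 3, j = 7, h = 4, g = 3 works:
  constraint 1 holds since n - h = -1.
  constraint 4 holds since g + h = 7.
  constraint 6 holds since h - n = 1.
The rest check out directly.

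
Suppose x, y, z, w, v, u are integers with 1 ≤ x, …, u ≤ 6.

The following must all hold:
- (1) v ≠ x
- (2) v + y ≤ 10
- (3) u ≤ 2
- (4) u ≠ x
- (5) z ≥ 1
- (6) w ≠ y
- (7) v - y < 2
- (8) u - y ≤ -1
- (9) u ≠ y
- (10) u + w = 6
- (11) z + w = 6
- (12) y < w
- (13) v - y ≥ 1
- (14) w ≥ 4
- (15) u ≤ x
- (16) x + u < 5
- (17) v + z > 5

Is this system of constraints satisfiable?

One satisfying assignment is x = 3, y = 4, z = 1, w = 5, v = 5, u = 1.
For the less obvious constraints — constraint 2: v + y = 9; constraint 7: v - y = 1; constraint 8: u - y = -3 — and the others hold by inspection.

Satisfiable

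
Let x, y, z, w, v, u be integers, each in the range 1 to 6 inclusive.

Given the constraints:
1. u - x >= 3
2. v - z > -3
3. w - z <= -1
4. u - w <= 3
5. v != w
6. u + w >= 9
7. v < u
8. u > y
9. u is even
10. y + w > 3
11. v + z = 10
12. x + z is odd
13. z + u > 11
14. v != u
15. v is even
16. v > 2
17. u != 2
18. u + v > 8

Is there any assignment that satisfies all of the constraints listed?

Take x = 1, y = 3, z = 6, w = 3, v = 4, u = 6. Then constraint 1: u - x = 5; constraint 2: v - z = -2, and every other listed constraint is also met.

Satisfiable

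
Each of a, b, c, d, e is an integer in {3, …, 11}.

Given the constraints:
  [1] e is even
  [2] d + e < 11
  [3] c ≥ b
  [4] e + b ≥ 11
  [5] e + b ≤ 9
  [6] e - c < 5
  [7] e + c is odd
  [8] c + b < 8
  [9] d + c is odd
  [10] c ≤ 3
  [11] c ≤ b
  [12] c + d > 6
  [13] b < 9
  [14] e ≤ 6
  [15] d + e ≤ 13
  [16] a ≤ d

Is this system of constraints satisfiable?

From constraint 14: e ≤ 6. From constraints 3 and 10: b ≤ c ≤ 3. Hence e + b ≤ 9. But constraint 4 requires e + b ≥ 11, and 11 > 9. Contradiction.

Unsatisfiable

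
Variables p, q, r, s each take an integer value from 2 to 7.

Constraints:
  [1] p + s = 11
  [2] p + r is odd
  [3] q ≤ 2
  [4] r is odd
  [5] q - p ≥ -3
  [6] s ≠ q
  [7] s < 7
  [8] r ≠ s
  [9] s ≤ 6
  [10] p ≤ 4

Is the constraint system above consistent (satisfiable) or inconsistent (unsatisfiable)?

From constraint 10: p ≤ 4. From constraint 9: s ≤ 6. Hence p + s ≤ 10. But constraint 1 requires p + s = 11, and 11 > 10. Contradiction.

Unsatisfiable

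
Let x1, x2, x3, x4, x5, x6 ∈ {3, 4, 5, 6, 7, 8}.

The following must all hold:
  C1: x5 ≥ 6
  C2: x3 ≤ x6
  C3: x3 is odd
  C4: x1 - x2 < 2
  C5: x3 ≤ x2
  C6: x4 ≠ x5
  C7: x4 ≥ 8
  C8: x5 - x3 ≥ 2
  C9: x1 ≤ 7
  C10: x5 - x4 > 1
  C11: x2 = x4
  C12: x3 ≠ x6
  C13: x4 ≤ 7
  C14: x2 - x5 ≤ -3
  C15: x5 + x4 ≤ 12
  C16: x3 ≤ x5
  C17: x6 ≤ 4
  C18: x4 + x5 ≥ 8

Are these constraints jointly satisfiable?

Unsatisfiable

From constraint 1: x5 ≥ 6. From constraint 7: x4 ≥ 8. Hence x5 + x4 ≥ 14. But constraint 15 requires x5 + x4 ≤ 12, and 12 < 14. Contradiction.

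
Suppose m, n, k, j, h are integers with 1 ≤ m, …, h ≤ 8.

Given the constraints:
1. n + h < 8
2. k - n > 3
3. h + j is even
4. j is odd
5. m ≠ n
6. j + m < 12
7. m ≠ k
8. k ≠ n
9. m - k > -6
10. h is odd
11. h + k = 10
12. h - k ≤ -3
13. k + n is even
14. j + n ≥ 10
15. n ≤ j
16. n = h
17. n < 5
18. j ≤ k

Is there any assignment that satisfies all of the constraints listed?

The assignment m = 2, n = 3, k = 7, j = 7, h = 3 works:
  constraint 1 holds since n + h = 6.
  constraint 2 holds since k - n = 4.
The rest check out directly.

Satisfiable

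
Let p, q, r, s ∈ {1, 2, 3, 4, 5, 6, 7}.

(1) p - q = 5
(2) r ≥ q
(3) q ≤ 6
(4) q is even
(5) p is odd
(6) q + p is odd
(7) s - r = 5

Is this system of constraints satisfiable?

Satisfiable

Try p = 7, q = 2, r = 2, s = 7.
Check constraint 1: p - q = 5; constraint 7: s - r = 5. The remaining constraints are straightforward to verify.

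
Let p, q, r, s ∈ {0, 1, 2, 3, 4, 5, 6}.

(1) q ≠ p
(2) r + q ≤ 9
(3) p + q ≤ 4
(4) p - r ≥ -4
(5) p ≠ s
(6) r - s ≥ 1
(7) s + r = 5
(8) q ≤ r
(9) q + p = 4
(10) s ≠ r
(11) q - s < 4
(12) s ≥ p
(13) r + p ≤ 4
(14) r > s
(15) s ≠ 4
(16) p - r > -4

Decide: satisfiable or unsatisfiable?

Satisfiable

One satisfying assignment is p = 1, q = 3, r = 3, s = 2.
For the less obvious constraints — constraint 2: r + q = 6; constraint 3: p + q = 4 — and the others hold by inspection.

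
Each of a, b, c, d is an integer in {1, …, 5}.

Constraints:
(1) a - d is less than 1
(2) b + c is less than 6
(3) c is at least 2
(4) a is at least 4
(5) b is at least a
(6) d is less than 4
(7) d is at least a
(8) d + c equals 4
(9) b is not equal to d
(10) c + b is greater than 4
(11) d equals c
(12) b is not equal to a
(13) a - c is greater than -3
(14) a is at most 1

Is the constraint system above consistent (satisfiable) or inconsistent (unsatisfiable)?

Unsatisfiable

From constraints 4 and 7: d ≥ a ≥ 4. From constraint 3: c ≥ 2. Hence d + c ≥ 6. But constraint 8 requires d + c = 4, and 4 < 6. Contradiction.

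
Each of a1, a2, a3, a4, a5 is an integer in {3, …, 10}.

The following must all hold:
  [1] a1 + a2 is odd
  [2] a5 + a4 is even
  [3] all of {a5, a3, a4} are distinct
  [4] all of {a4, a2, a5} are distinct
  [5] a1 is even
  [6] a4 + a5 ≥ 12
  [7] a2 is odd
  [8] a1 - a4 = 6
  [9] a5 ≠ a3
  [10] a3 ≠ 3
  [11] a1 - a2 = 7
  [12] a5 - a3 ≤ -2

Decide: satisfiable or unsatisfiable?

One satisfying assignment is a1 = 10, a2 = 3, a3 = 10, a4 = 4, a5 = 8.
For the less obvious constraints — constraint 6: a4 + a5 = 12; constraint 8: a1 - a4 = 6 — and the others hold by inspection.

Satisfiable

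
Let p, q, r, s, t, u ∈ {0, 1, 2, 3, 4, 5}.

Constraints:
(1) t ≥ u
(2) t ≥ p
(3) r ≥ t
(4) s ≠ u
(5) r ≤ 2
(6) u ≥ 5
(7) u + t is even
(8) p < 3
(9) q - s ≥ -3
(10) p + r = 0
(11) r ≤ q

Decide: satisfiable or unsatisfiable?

From constraints 1 and 6: t ≥ u and u ≥ 5, so t ≥ 5. From constraints 3 and 5: t ≤ r and r ≤ 2, so t ≤ 2. But 2 < 5, so no value of t works.

Unsatisfiable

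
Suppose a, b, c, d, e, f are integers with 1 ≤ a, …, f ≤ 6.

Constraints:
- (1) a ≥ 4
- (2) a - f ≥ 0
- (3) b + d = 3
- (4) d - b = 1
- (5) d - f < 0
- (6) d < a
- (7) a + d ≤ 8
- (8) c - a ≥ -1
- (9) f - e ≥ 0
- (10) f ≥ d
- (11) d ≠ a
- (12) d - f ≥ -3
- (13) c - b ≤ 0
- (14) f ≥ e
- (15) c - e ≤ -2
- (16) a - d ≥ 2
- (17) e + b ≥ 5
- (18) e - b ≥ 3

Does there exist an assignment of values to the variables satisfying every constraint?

Unsatisfiable

Constraints 8, 9, 12, 13, 16, and 18 give d − f ≥ -3, f − e ≥ 0, e − b ≥ 3, b − c ≥ 0, c − a ≥ -1, a − d ≥ 2.
Adding all 6 inequalities: the left sides telescope to 0, and the right sides sum to (-3) + 0 + 3 + 0 + (-1) + 2 = 1. So 0 ≥ 1, which is false.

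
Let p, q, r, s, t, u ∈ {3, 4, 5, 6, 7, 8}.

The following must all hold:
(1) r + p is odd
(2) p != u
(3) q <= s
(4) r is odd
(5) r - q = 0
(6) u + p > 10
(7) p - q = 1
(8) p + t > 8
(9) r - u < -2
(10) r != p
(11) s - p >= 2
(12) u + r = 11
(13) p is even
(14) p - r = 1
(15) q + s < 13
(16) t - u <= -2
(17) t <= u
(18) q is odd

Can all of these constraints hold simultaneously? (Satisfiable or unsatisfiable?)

Setting (p, q, r, s, t, u) = (4, 3, 3, 8, 5, 8) satisfies everything: constraint 5: r - q = 0; constraint 6: u + p = 12; constraint 7: p - q = 1, and the others follow.

Satisfiable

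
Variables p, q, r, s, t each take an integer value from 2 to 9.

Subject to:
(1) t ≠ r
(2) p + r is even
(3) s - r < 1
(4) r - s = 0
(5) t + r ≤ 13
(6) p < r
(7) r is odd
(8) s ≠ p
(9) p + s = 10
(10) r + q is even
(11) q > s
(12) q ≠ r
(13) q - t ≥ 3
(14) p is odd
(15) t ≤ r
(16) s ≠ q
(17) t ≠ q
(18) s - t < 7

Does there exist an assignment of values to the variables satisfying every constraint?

The assignment p = 3, q = 9, r = 7, s = 7, t = 3 works:
  constraint 3 holds since s - r = 0.
  constraint 4 holds since r - s = 0.
  constraint 5 holds since t + r = 10.
The rest check out directly.

Satisfiable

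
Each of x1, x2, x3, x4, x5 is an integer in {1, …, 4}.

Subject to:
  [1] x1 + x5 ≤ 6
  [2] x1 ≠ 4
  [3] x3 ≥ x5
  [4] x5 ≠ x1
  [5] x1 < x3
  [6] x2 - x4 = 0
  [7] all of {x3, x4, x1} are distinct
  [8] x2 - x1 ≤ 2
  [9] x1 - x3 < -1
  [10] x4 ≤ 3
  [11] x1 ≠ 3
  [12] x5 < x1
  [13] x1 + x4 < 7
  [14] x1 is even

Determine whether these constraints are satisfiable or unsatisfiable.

Satisfiable

The assignment x1 = 2, x2 = 3, x3 = 4, x4 = 3, x5 = 1 works:
  constraint 1 holds since x1 + x5 = 3.
  constraint 6 holds since x2 - x4 = 0.
The rest check out directly.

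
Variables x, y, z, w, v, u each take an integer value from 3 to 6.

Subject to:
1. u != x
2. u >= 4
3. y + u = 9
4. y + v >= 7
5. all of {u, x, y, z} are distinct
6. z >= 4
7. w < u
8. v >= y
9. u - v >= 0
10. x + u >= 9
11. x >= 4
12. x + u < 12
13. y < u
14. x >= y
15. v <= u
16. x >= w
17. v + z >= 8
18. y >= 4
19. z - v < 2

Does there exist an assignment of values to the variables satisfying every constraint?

Constraints 2, 6, 11, and 18 confine each of u, x, y, z to the 3 values {4, …, 6} (the domain already gives each ≤ 6).
Constraint 5 requires all 4 of them to be distinct, but only 3 values are available — impossible by the pigeonhole principle.

Unsatisfiable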